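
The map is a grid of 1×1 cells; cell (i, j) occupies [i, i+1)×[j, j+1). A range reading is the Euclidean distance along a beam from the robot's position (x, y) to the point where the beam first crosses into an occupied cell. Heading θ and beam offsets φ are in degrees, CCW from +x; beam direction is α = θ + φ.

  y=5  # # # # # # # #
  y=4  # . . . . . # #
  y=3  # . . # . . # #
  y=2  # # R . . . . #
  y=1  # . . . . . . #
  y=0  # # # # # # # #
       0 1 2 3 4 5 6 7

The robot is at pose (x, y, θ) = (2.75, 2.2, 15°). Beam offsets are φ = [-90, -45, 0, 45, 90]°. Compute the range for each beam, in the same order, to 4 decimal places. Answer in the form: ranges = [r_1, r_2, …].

ranges = [1.2423, 2.4000, 3.3646, 0.9238, 2.8988]

beam 1: φ=-90°, α=285°
  direction (0.2588, -0.9659); cell (2,2); t to first gridline: x 0.9659, y 0.2071 (then +3.8637 / +1.0353)
    (2,1) via y @ 0.2071
    (3,1) via x @ 0.9659
    (3,0) via y @ 1.2423  # hit
  → r_1 = 1.2423
beam 2: φ=-45°, α=330°
  direction (0.8660, -0.5000); cell (2,2); t to first gridline: x 0.2887, y 0.4000 (then +1.1547 / +2.0000)
    (3,2) via x @ 0.2887
    (3,1) via y @ 0.4000
    (4,1) via x @ 1.4434
    (4,0) via y @ 2.4000  # hit
  → r_2 = 2.4000
beam 3: φ=0°, α=15°
  direction (0.9659, 0.2588); cell (2,2); t to first gridline: x 0.2588, y 3.0910 (then +1.0353 / +3.8637)
    (3,2) via x @ 0.2588
    (4,2) via x @ 1.2941
    (5,2) via x @ 2.3294
    (5,3) via y @ 3.0910
    (6,3) via x @ 3.3646  # hit
  → r_3 = 3.3646
beam 4: φ=45°, α=60°
  direction (0.5000, 0.8660); cell (2,2); t to first gridline: x 0.5000, y 0.9238 (then +2.0000 / +1.1547)
    (3,2) via x @ 0.5000
    (3,3) via y @ 0.9238  # hit
  → r_4 = 0.9238
beam 5: φ=90°, α=105°
  direction (-0.2588, 0.9659); cell (2,2); t to first gridline: x 2.8978, y 0.8282 (then +3.8637 / +1.0353)
    (2,3) via y @ 0.8282
    (2,4) via y @ 1.8635
    (1,4) via x @ 2.8978
    (1,5) via y @ 2.8988  # hit
  → r_5 = 2.8988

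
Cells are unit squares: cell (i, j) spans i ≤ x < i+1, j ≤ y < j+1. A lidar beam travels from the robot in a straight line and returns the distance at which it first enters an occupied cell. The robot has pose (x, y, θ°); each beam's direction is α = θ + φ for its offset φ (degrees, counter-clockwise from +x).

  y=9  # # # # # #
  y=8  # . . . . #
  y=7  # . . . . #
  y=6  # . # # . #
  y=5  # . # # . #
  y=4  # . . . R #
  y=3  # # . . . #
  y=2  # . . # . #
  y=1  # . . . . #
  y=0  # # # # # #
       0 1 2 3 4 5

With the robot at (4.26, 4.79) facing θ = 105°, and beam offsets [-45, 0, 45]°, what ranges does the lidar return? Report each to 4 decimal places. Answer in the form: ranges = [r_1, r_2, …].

beam 1: φ=-45°, α=60°
  d=(0.5000,0.8660)  start (4,4)  tX=1.4800 tY=0.2425  stride 1/|dx|=2.0000 1/|dy|=1.1547
    cross y-line → (4,5), t=0.2425
    cross y-line → (4,6), t=1.3972
    cross x-line → (5,6), t=1.4800 (wall)
  → r_1 = 1.4800
beam 2: φ=0°, α=105°
  d=(-0.2588,0.9659)  start (4,4)  tX=1.0046 tY=0.2174  stride 1/|dx|=3.8637 1/|dy|=1.0353
    cross y-line → (4,5), t=0.2174
    cross x-line → (3,5), t=1.0046 (wall)
  → r_2 = 1.0046
beam 3: φ=45°, α=150°
  d=(-0.8660,0.5000)  start (4,4)  tX=0.3002 tY=0.4200  stride 1/|dx|=1.1547 1/|dy|=2.0000
    cross x-line → (3,4), t=0.3002
    cross y-line → (3,5), t=0.4200 (wall)
  → r_3 = 0.4200

ranges = [1.4800, 1.0046, 0.4200]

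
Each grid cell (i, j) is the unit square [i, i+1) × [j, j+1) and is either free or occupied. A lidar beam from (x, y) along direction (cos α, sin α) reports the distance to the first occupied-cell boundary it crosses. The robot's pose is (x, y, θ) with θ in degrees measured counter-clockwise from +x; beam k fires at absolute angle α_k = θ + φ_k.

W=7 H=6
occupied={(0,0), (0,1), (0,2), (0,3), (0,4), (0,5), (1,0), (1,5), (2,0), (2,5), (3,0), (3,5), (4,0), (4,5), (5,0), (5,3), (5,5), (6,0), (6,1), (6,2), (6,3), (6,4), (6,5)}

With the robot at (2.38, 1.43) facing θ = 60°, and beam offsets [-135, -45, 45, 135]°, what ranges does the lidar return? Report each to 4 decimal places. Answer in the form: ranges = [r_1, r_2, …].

ranges = [0.4452, 3.7477, 3.6959, 1.4287]

beam 1: φ=-135°, α=285°
  d=(0.2588,-0.9659)  start (2,1)  tX=2.3955 tY=0.4452  stride 1/|dx|=3.8637 1/|dy|=1.0353
    cross y-line → (2,0), t=0.4452 (wall)
  → r_1 = 0.4452
beam 2: φ=-45°, α=15°
  d=(0.9659,0.2588)  start (2,1)  tX=0.6419 tY=2.2023  stride 1/|dx|=1.0353 1/|dy|=3.8637
    cross x-line → (3,1), t=0.6419
    cross x-line → (4,1), t=1.6771
    cross y-line → (4,2), t=2.2023
    cross x-line → (5,2), t=2.7124
    cross x-line → (6,2), t=3.7477 (wall)
  → r_2 = 3.7477
beam 3: φ=45°, α=105°
  d=(-0.2588,0.9659)  start (2,1)  tX=1.4682 tY=0.5901  stride 1/|dx|=3.8637 1/|dy|=1.0353
    cross y-line → (2,2), t=0.5901
    cross x-line → (1,2), t=1.4682
    cross y-line → (1,3), t=1.6254
    cross y-line → (1,4), t=2.6607
    cross y-line → (1,5), t=3.6959 (wall)
  → r_3 = 3.6959
beam 4: φ=135°, α=195°
  d=(-0.9659,-0.2588)  start (2,1)  tX=0.3934 tY=1.6614  stride 1/|dx|=1.0353 1/|dy|=3.8637
    cross x-line → (1,1), t=0.3934
    cross x-line → (0,1), t=1.4287 (wall)
  → r_4 = 1.4287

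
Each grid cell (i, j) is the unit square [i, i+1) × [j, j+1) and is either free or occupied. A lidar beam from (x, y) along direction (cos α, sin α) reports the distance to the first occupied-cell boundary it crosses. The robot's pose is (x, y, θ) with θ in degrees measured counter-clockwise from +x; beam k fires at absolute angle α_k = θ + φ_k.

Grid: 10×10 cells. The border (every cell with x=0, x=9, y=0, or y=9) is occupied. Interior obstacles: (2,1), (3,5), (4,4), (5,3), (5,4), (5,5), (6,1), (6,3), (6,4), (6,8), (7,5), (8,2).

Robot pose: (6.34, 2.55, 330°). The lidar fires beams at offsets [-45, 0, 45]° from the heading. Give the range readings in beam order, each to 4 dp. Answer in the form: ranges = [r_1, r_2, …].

ranges = [0.5694, 3.0715, 1.7186]

beam 1: φ=-45°, α=285°
  d=(0.2588,-0.9659)  start (6,2)  tX=2.5500 tY=0.5694  stride 1/|dx|=3.8637 1/|dy|=1.0353
    cross y-line → (6,1), t=0.5694 (wall)
  → r_1 = 0.5694
beam 2: φ=0°, α=330°
  d=(0.8660,-0.5000)  start (6,2)  tX=0.7621 tY=1.1000  stride 1/|dx|=1.1547 1/|dy|=2.0000
    cross x-line → (7,2), t=0.7621
    cross y-line → (7,1), t=1.1000
    cross x-line → (8,1), t=1.9168
    cross x-line → (9,1), t=3.0715 (wall)
  → r_2 = 3.0715
beam 3: φ=45°, α=15°
  d=(0.9659,0.2588)  start (6,2)  tX=0.6833 tY=1.7387  stride 1/|dx|=1.0353 1/|dy|=3.8637
    cross x-line → (7,2), t=0.6833
    cross x-line → (8,2), t=1.7186 (wall)
  → r_3 = 1.7186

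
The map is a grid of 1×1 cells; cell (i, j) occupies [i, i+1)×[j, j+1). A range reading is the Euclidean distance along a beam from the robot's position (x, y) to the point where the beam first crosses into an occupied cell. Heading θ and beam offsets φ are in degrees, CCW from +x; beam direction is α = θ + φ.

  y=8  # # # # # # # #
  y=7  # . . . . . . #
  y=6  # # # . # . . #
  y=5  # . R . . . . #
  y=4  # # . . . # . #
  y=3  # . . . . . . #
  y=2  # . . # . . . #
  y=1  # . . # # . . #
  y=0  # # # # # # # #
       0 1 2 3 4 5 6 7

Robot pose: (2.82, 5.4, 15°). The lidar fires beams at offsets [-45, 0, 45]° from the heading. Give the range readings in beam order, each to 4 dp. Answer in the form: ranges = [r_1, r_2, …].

beam 1: φ=-45°, α=330°
  direction (0.8660, -0.5000); cell (2,5); t to first gridline: x 0.2078, y 0.8000 (then +1.1547 / +2.0000)
    (3,5) via x @ 0.2078
    (3,4) via y @ 0.8000
    (4,4) via x @ 1.3625
    (5,4) via x @ 2.5172  # hit
  → r_1 = 2.5172
beam 2: φ=0°, α=15°
  direction (0.9659, 0.2588); cell (2,5); t to first gridline: x 0.1863, y 2.3182 (then +1.0353 / +3.8637)
    (3,5) via x @ 0.1863
    (4,5) via x @ 1.2216
    (5,5) via x @ 2.2569
    (5,6) via y @ 2.3182
    (6,6) via x @ 3.2922
    (7,6) via x @ 4.3275  # hit
  → r_2 = 4.3275
beam 3: φ=45°, α=60°
  direction (0.5000, 0.8660); cell (2,5); t to first gridline: x 0.3600, y 0.6928 (then +2.0000 / +1.1547)
    (3,5) via x @ 0.3600
    (3,6) via y @ 0.6928
    (3,7) via y @ 1.8475
    (4,7) via x @ 2.3600
    (4,8) via y @ 3.0022  # hit
  → r_3 = 3.0022

ranges = [2.5172, 4.3275, 3.0022]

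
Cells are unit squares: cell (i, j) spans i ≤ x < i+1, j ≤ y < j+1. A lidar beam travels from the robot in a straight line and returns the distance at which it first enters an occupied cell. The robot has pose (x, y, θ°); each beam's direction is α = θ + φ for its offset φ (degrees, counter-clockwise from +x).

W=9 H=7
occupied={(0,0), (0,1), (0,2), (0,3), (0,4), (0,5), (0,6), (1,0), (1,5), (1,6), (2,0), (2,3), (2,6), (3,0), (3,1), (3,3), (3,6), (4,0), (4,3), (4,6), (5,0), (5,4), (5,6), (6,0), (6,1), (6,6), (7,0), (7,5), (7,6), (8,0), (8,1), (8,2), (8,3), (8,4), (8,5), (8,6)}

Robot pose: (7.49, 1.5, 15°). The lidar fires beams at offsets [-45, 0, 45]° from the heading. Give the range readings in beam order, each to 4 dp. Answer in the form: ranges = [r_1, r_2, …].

ranges = [0.5889, 0.5280, 1.0200]

beam 1: φ=-45°, α=330°
  cosα=0.8660 sinα=-0.5000 | (7,1) | tMaxX 0.5889 tMaxY 1.0000 | tΔX 1.1547 tΔY 2.0000
    t=0.5889 [x] (8,1) — stop
  → r_1 = 0.5889
beam 2: φ=0°, α=15°
  cosα=0.9659 sinα=0.2588 | (7,1) | tMaxX 0.5280 tMaxY 1.9319 | tΔX 1.0353 tΔY 3.8637
    t=0.5280 [x] (8,1) — stop
  → r_2 = 0.5280
beam 3: φ=45°, α=60°
  cosα=0.5000 sinα=0.8660 | (7,1) | tMaxX 1.0200 tMaxY 0.5774 | tΔX 2.0000 tΔY 1.1547
    t=0.5774 [y] (7,2)
    t=1.0200 [x] (8,2) — stop
  → r_3 = 1.0200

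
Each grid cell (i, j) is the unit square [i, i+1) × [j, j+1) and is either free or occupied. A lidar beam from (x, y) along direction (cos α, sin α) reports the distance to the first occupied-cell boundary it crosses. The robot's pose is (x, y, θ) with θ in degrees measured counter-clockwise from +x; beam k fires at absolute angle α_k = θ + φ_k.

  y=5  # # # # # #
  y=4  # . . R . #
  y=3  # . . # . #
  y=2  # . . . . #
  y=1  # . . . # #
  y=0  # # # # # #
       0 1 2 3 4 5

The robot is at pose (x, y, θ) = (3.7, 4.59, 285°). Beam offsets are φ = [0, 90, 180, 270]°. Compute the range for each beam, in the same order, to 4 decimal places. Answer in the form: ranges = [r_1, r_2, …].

beam 1: φ=0°, α=285°
  d=(0.2588,-0.9659)  start (3,4)  tX=1.1591 tY=0.6108  stride 1/|dx|=3.8637 1/|dy|=1.0353
    cross y-line → (3,3), t=0.6108 (wall)
  → r_1 = 0.6108
beam 2: φ=90°, α=15°
  d=(0.9659,0.2588)  start (3,4)  tX=0.3106 tY=1.5841  stride 1/|dx|=1.0353 1/|dy|=3.8637
    cross x-line → (4,4), t=0.3106
    cross x-line → (5,4), t=1.3459 (wall)
  → r_2 = 1.3459
beam 3: φ=180°, α=105°
  d=(-0.2588,0.9659)  start (3,4)  tX=2.7046 tY=0.4245  stride 1/|dx|=3.8637 1/|dy|=1.0353
    cross y-line → (3,5), t=0.4245 (wall)
  → r_3 = 0.4245
beam 4: φ=270°, α=195°
  d=(-0.9659,-0.2588)  start (3,4)  tX=0.7247 tY=2.2796  stride 1/|dx|=1.0353 1/|dy|=3.8637
    cross x-line → (2,4), t=0.7247
    cross x-line → (1,4), t=1.7600
    cross y-line → (1,3), t=2.2796
    cross x-line → (0,3), t=2.7952 (wall)
  → r_4 = 2.7952

ranges = [0.6108, 1.3459, 0.4245, 2.7952]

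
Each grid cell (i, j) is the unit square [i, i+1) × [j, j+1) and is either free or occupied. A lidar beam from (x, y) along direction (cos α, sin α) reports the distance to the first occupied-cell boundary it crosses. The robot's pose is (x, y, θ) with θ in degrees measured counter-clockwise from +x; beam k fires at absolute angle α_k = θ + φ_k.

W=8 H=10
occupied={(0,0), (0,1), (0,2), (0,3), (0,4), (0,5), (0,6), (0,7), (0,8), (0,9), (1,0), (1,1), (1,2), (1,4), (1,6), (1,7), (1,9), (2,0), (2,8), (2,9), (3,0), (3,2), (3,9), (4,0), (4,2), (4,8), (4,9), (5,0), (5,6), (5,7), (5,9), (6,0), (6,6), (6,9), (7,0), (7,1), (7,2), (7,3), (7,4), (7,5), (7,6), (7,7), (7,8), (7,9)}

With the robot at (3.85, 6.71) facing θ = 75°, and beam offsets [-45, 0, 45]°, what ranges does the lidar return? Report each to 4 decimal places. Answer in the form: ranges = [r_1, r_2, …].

beam 1: φ=-45°, α=30°
  direction (0.8660, 0.5000); cell (3,6); t to first gridline: x 0.1732, y 0.5800 (then +1.1547 / +2.0000)
    (4,6) via x @ 0.1732
    (4,7) via y @ 0.5800
    (5,7) via x @ 1.3279  # hit
  → r_1 = 1.3279
beam 2: φ=0°, α=75°
  direction (0.2588, 0.9659); cell (3,6); t to first gridline: x 0.5796, y 0.3002 (then +3.8637 / +1.0353)
    (3,7) via y @ 0.3002
    (4,7) via x @ 0.5796
    (4,8) via y @ 1.3355  # hit
  → r_2 = 1.3355
beam 3: φ=45°, α=120°
  direction (-0.5000, 0.8660); cell (3,6); t to first gridline: x 1.7000, y 0.3349 (then +2.0000 / +1.1547)
    (3,7) via y @ 0.3349
    (3,8) via y @ 1.4896
    (2,8) via x @ 1.7000  # hit
  → r_3 = 1.7000

ranges = [1.3279, 1.3355, 1.7000]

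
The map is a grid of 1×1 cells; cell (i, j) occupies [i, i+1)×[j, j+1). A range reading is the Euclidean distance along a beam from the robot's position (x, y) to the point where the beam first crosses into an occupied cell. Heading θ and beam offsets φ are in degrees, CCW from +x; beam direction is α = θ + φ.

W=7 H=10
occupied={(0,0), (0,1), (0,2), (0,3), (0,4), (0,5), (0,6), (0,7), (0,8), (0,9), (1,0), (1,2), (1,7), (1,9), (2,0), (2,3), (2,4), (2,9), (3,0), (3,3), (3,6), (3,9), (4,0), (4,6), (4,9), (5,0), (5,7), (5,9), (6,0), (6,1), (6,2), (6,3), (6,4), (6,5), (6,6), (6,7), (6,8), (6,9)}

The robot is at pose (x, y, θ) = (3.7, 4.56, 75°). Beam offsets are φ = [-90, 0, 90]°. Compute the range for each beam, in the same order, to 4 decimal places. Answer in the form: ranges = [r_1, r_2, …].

beam 1: φ=-90°, α=345°
  cosα=0.9659 sinα=-0.2588 | (3,4) | tMaxX 0.3106 tMaxY 2.1637 | tΔX 1.0353 tΔY 3.8637
    t=0.3106 [x] (4,4)
    t=1.3459 [x] (5,4)
    t=2.1637 [y] (5,3)
    t=2.3811 [x] (6,3) — stop
  → r_1 = 2.3811
beam 2: φ=0°, α=75°
  cosα=0.2588 sinα=0.9659 | (3,4) | tMaxX 1.1591 tMaxY 0.4555 | tΔX 3.8637 tΔY 1.0353
    t=0.4555 [y] (3,5)
    t=1.1591 [x] (4,5)
    t=1.4908 [y] (4,6) — stop
  → r_2 = 1.4908
beam 3: φ=90°, α=165°
  cosα=-0.9659 sinα=0.2588 | (3,4) | tMaxX 0.7247 tMaxY 1.7000 | tΔX 1.0353 tΔY 3.8637
    t=0.7247 [x] (2,4) — stop
  → r_3 = 0.7247

ranges = [2.3811, 1.4908, 0.7247]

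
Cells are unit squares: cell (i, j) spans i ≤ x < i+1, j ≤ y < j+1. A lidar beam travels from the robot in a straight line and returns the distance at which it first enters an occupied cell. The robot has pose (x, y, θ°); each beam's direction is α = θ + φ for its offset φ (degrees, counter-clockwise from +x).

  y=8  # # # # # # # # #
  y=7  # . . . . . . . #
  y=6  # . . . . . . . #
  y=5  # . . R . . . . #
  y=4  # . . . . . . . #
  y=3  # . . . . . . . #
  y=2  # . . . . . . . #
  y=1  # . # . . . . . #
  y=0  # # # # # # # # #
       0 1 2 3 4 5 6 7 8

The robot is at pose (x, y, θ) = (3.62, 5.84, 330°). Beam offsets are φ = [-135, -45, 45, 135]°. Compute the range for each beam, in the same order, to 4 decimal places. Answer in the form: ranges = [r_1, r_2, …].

ranges = [2.7124, 5.0107, 4.5345, 2.2362]

beam 1: φ=-135°, α=195°
  dir = (cos 195°, sin 195°) = (-0.9659, -0.2588); from cell (3,5)
  next x-line at t=0.6419, next y-line at t=3.2455; Δt_x=1.0353, Δt_y=3.8637
    x: enter (2,5) at t=0.6419
    x: enter (1,5) at t=1.6771
    x: enter (0,5) at t=2.7124 ← occupied
  → r_1 = 2.7124
beam 2: φ=-45°, α=285°
  dir = (cos 285°, sin 285°) = (0.2588, -0.9659); from cell (3,5)
  next x-line at t=1.4682, next y-line at t=0.8696; Δt_x=3.8637, Δt_y=1.0353
    y: enter (3,4) at t=0.8696
    x: enter (4,4) at t=1.4682
    y: enter (4,3) at t=1.9049
    y: enter (4,2) at t=2.9402
    y: enter (4,1) at t=3.9755
    y: enter (4,0) at t=5.0107 ← occupied
  → r_2 = 5.0107
beam 3: φ=45°, α=15°
  dir = (cos 15°, sin 15°) = (0.9659, 0.2588); from cell (3,5)
  next x-line at t=0.3934, next y-line at t=0.6182; Δt_x=1.0353, Δt_y=3.8637
    x: enter (4,5) at t=0.3934
    y: enter (4,6) at t=0.6182
    x: enter (5,6) at t=1.4287
    x: enter (6,6) at t=2.4640
    x: enter (7,6) at t=3.4992
    y: enter (7,7) at t=4.4819
    x: enter (8,7) at t=4.5345 ← occupied
  → r_3 = 4.5345
beam 4: φ=135°, α=105°
  dir = (cos 105°, sin 105°) = (-0.2588, 0.9659); from cell (3,5)
  next x-line at t=2.3955, next y-line at t=0.1656; Δt_x=3.8637, Δt_y=1.0353
    y: enter (3,6) at t=0.1656
    y: enter (3,7) at t=1.2009
    y: enter (3,8) at t=2.2362 ← occupied
  → r_4 = 2.2362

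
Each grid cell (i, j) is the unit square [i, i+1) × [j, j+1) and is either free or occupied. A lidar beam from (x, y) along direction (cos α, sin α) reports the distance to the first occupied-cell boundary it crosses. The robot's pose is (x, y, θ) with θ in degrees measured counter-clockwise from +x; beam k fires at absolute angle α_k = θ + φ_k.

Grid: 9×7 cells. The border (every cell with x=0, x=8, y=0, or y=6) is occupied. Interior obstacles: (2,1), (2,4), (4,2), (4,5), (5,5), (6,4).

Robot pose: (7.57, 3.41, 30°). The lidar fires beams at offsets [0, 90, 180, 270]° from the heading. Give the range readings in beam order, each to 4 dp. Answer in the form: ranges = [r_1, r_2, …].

beam 1: φ=0°, α=30°
  direction (0.8660, 0.5000); cell (7,3); t to first gridline: x 0.4965, y 1.1800 (then +1.1547 / +2.0000)
    (8,3) via x @ 0.4965  # hit
  → r_1 = 0.4965
beam 2: φ=90°, α=120°
  direction (-0.5000, 0.8660); cell (7,3); t to first gridline: x 1.1400, y 0.6813 (then +2.0000 / +1.1547)
    (7,4) via y @ 0.6813
    (6,4) via x @ 1.1400  # hit
  → r_2 = 1.1400
beam 3: φ=180°, α=210°
  direction (-0.8660, -0.5000); cell (7,3); t to first gridline: x 0.6582, y 0.8200 (then +1.1547 / +2.0000)
    (6,3) via x @ 0.6582
    (6,2) via y @ 0.8200
    (5,2) via x @ 1.8129
    (5,1) via y @ 2.8200
    (4,1) via x @ 2.9676
    (3,1) via x @ 4.1223
    (3,0) via y @ 4.8200  # hit
  → r_3 = 4.8200
beam 4: φ=270°, α=300°
  direction (0.5000, -0.8660); cell (7,3); t to first gridline: x 0.8600, y 0.4734 (then +2.0000 / +1.1547)
    (7,2) via y @ 0.4734
    (8,2) via x @ 0.8600  # hit
  → r_4 = 0.8600

ranges = [0.4965, 1.1400, 4.8200, 0.8600]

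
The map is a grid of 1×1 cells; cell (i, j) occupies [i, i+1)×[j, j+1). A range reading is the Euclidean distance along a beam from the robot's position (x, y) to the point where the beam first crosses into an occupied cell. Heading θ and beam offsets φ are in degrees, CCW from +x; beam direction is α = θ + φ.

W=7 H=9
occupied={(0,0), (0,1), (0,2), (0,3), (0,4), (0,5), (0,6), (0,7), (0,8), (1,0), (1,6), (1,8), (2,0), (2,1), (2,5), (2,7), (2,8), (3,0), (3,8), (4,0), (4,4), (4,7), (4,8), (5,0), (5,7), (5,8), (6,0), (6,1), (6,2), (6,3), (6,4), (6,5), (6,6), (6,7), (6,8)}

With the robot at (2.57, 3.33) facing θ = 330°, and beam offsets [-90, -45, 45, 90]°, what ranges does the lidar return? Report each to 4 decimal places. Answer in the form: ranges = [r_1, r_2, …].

beam 1: φ=-90°, α=240°
  direction (-0.5000, -0.8660); cell (2,3); t to first gridline: x 1.1400, y 0.3811 (then +2.0000 / +1.1547)
    (2,2) via y @ 0.3811
    (1,2) via x @ 1.1400
    (1,1) via y @ 1.5358
    (1,0) via y @ 2.6905  # hit
  → r_1 = 2.6905
beam 2: φ=-45°, α=285°
  direction (0.2588, -0.9659); cell (2,3); t to first gridline: x 1.6614, y 0.3416 (then +3.8637 / +1.0353)
    (2,2) via y @ 0.3416
    (2,1) via y @ 1.3769  # hit
  → r_2 = 1.3769
beam 3: φ=45°, α=15°
  direction (0.9659, 0.2588); cell (2,3); t to first gridline: x 0.4452, y 2.5887 (then +1.0353 / +3.8637)
    (3,3) via x @ 0.4452
    (4,3) via x @ 1.4804
    (5,3) via x @ 2.5157
    (5,4) via y @ 2.5887
    (6,4) via x @ 3.5510  # hit
  → r_3 = 3.5510
beam 4: φ=90°, α=60°
  direction (0.5000, 0.8660); cell (2,3); t to first gridline: x 0.8600, y 0.7736 (then +2.0000 / +1.1547)
    (2,4) via y @ 0.7736
    (3,4) via x @ 0.8600
    (3,5) via y @ 1.9283
    (4,5) via x @ 2.8600
    (4,6) via y @ 3.0831
    (4,7) via y @ 4.2378  # hit
  → r_4 = 4.2378

ranges = [2.6905, 1.3769, 3.5510, 4.2378]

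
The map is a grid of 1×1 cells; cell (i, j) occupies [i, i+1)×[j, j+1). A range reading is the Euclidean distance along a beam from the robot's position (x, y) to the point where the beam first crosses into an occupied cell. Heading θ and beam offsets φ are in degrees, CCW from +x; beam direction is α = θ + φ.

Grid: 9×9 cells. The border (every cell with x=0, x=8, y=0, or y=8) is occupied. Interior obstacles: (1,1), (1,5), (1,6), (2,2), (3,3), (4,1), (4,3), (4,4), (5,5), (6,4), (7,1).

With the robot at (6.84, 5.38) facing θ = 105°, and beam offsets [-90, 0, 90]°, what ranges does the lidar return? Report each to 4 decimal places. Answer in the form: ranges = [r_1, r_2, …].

beam 1: φ=-90°, α=15°
  cosα=0.9659 sinα=0.2588 | (6,5) | tMaxX 0.1656 tMaxY 2.3955 | tΔX 1.0353 tΔY 3.8637
    t=0.1656 [x] (7,5)
    t=1.2009 [x] (8,5) — stop
  → r_1 = 1.2009
beam 2: φ=0°, α=105°
  cosα=-0.2588 sinα=0.9659 | (6,5) | tMaxX 3.2455 tMaxY 0.6419 | tΔX 3.8637 tΔY 1.0353
    t=0.6419 [y] (6,6)
    t=1.6771 [y] (6,7)
    t=2.7124 [y] (6,8) — stop
  → r_2 = 2.7124
beam 3: φ=90°, α=195°
  cosα=-0.9659 sinα=-0.2588 | (6,5) | tMaxX 0.8696 tMaxY 1.4682 | tΔX 1.0353 tΔY 3.8637
    t=0.8696 [x] (5,5) — stop
  → r_3 = 0.8696

ranges = [1.2009, 2.7124, 0.8696]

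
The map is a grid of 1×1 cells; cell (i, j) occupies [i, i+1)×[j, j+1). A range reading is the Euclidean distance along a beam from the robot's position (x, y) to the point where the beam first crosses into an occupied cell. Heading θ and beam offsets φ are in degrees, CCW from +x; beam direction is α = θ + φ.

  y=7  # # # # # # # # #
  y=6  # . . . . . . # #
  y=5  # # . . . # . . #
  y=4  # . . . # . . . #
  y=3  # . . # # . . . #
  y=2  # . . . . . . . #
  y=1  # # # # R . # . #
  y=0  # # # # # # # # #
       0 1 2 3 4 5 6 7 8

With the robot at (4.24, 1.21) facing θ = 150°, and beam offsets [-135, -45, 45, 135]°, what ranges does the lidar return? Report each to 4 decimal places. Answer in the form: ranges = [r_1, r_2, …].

ranges = [1.8221, 1.8531, 0.2485, 0.2174]

beam 1: φ=-135°, α=15°
  cosα=0.9659 sinα=0.2588 | (4,1) | tMaxX 0.7868 tMaxY 3.0523 | tΔX 1.0353 tΔY 3.8637
    t=0.7868 [x] (5,1)
    t=1.8221 [x] (6,1) — stop
  → r_1 = 1.8221
beam 2: φ=-45°, α=105°
  cosα=-0.2588 sinα=0.9659 | (4,1) | tMaxX 0.9273 tMaxY 0.8179 | tΔX 3.8637 tΔY 1.0353
    t=0.8179 [y] (4,2)
    t=0.9273 [x] (3,2)
    t=1.8531 [y] (3,3) — stop
  → r_2 = 1.8531
beam 3: φ=45°, α=195°
  cosα=-0.9659 sinα=-0.2588 | (4,1) | tMaxX 0.2485 tMaxY 0.8114 | tΔX 1.0353 tΔY 3.8637
    t=0.2485 [x] (3,1) — stop
  → r_3 = 0.2485
beam 4: φ=135°, α=285°
  cosα=0.2588 sinα=-0.9659 | (4,1) | tMaxX 2.9364 tMaxY 0.2174 | tΔX 3.8637 tΔY 1.0353
    t=0.2174 [y] (4,0) — stop
  → r_4 = 0.2174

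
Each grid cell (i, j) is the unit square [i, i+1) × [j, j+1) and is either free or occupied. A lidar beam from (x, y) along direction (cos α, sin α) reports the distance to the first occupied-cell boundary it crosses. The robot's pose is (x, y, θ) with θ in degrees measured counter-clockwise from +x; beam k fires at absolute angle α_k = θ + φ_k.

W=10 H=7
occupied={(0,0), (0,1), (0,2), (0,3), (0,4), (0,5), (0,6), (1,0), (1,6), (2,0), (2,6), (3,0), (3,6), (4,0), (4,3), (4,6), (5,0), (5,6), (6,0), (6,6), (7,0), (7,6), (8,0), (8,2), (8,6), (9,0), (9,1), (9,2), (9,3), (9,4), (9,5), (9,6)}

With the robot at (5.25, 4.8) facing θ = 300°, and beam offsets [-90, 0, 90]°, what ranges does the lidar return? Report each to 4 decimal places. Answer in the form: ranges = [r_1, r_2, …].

beam 1: φ=-90°, α=210°
  direction (-0.8660, -0.5000); cell (5,4); t to first gridline: x 0.2887, y 1.6000 (then +1.1547 / +2.0000)
    (4,4) via x @ 0.2887
    (3,4) via x @ 1.4434
    (3,3) via y @ 1.6000
    (2,3) via x @ 2.5981
    (2,2) via y @ 3.6000
    (1,2) via x @ 3.7528
    (0,2) via x @ 4.9075  # hit
  → r_1 = 4.9075
beam 2: φ=0°, α=300°
  direction (0.5000, -0.8660); cell (5,4); t to first gridline: x 1.5000, y 0.9238 (then +2.0000 / +1.1547)
    (5,3) via y @ 0.9238
    (6,3) via x @ 1.5000
    (6,2) via y @ 2.0785
    (6,1) via y @ 3.2332
    (7,1) via x @ 3.5000
    (7,0) via y @ 4.3879  # hit
  → r_2 = 4.3879
beam 3: φ=90°, α=30°
  direction (0.8660, 0.5000); cell (5,4); t to first gridline: x 0.8660, y 0.4000 (then +1.1547 / +2.0000)
    (5,5) via y @ 0.4000
    (6,5) via x @ 0.8660
    (7,5) via x @ 2.0207
    (7,6) via y @ 2.4000  # hit
  → r_3 = 2.4000

ranges = [4.9075, 4.3879, 2.4000]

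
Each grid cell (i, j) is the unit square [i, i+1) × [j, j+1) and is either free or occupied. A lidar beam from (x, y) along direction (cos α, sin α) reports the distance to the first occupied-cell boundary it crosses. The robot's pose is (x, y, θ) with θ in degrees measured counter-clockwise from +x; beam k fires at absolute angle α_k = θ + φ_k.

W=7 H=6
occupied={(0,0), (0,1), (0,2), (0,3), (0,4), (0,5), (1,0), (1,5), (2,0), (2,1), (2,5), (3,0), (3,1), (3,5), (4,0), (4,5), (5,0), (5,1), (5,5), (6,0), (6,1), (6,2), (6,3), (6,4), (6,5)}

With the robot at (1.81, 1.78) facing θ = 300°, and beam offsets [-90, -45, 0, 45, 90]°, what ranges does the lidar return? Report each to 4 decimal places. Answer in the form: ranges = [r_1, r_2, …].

ranges = [0.9353, 0.8075, 0.3800, 0.1967, 0.2194]

beam 1: φ=-90°, α=210°
  direction (-0.8660, -0.5000); cell (1,1); t to first gridline: x 0.9353, y 1.5600 (then +1.1547 / +2.0000)
    (0,1) via x @ 0.9353  # hit
  → r_1 = 0.9353
beam 2: φ=-45°, α=255°
  direction (-0.2588, -0.9659); cell (1,1); t to first gridline: x 3.1296, y 0.8075 (then +3.8637 / +1.0353)
    (1,0) via y @ 0.8075  # hit
  → r_2 = 0.8075
beam 3: φ=0°, α=300°
  direction (0.5000, -0.8660); cell (1,1); t to first gridline: x 0.3800, y 0.9007 (then +2.0000 / +1.1547)
    (2,1) via x @ 0.3800  # hit
  → r_3 = 0.3800
beam 4: φ=45°, α=345°
  direction (0.9659, -0.2588); cell (1,1); t to first gridline: x 0.1967, y 3.0137 (then +1.0353 / +3.8637)
    (2,1) via x @ 0.1967  # hit
  → r_4 = 0.1967
beam 5: φ=90°, α=30°
  direction (0.8660, 0.5000); cell (1,1); t to first gridline: x 0.2194, y 0.4400 (then +1.1547 / +2.0000)
    (2,1) via x @ 0.2194  # hit
  → r_5 = 0.2194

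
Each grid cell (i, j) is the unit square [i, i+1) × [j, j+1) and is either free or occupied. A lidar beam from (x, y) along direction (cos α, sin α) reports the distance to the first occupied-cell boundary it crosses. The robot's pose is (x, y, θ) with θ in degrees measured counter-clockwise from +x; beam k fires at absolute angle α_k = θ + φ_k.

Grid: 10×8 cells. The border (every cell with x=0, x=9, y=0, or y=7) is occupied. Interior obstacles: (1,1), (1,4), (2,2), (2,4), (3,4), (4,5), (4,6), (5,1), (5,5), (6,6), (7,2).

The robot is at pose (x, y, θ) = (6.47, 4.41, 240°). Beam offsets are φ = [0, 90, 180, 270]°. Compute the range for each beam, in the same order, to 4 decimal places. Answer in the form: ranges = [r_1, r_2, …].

ranges = [2.7828, 2.9214, 2.9907, 1.1800]

beam 1: φ=0°, α=240°
  dir = (cos 240°, sin 240°) = (-0.5000, -0.8660); from cell (6,4)
  next x-line at t=0.9400, next y-line at t=0.4734; Δt_x=2.0000, Δt_y=1.1547
    y: enter (6,3) at t=0.4734
    x: enter (5,3) at t=0.9400
    y: enter (5,2) at t=1.6281
    y: enter (5,1) at t=2.7828 ← occupied
  → r_1 = 2.7828
beam 2: φ=90°, α=330°
  dir = (cos 330°, sin 330°) = (0.8660, -0.5000); from cell (6,4)
  next x-line at t=0.6120, next y-line at t=0.8200; Δt_x=1.1547, Δt_y=2.0000
    x: enter (7,4) at t=0.6120
    y: enter (7,3) at t=0.8200
    x: enter (8,3) at t=1.7667
    y: enter (8,2) at t=2.8200
    x: enter (9,2) at t=2.9214 ← occupied
  → r_2 = 2.9214
beam 3: φ=180°, α=60°
  dir = (cos 60°, sin 60°) = (0.5000, 0.8660); from cell (6,4)
  next x-line at t=1.0600, next y-line at t=0.6813; Δt_x=2.0000, Δt_y=1.1547
    y: enter (6,5) at t=0.6813
    x: enter (7,5) at t=1.0600
    y: enter (7,6) at t=1.8360
    y: enter (7,7) at t=2.9907 ← occupied
  → r_3 = 2.9907
beam 4: φ=270°, α=150°
  dir = (cos 150°, sin 150°) = (-0.8660, 0.5000); from cell (6,4)
  next x-line at t=0.5427, next y-line at t=1.1800; Δt_x=1.1547, Δt_y=2.0000
    x: enter (5,4) at t=0.5427
    y: enter (5,5) at t=1.1800 ← occupied
  → r_4 = 1.1800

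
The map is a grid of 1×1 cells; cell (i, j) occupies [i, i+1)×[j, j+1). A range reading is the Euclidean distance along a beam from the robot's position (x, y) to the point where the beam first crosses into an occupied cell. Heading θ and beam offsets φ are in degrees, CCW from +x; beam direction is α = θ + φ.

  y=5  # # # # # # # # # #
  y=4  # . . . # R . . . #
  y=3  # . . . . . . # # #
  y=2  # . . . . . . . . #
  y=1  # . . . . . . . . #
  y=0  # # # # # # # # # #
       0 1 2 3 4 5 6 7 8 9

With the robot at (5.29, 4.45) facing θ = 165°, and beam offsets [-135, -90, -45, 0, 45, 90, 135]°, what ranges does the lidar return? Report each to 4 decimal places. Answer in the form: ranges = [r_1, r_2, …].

ranges = [1.1000, 0.5694, 0.5800, 0.3002, 0.3349, 3.5717, 3.9837]

beam 1: φ=-135°, α=30°
  d=(0.8660,0.5000)  start (5,4)  tX=0.8198 tY=1.1000  stride 1/|dx|=1.1547 1/|dy|=2.0000
    cross x-line → (6,4), t=0.8198
    cross y-line → (6,5), t=1.1000 (wall)
  → r_1 = 1.1000
beam 2: φ=-90°, α=75°
  d=(0.2588,0.9659)  start (5,4)  tX=2.7432 tY=0.5694  stride 1/|dx|=3.8637 1/|dy|=1.0353
    cross y-line → (5,5), t=0.5694 (wall)
  → r_2 = 0.5694
beam 3: φ=-45°, α=120°
  d=(-0.5000,0.8660)  start (5,4)  tX=0.5800 tY=0.6351  stride 1/|dx|=2.0000 1/|dy|=1.1547
    cross x-line → (4,4), t=0.5800 (wall)
  → r_3 = 0.5800
beam 4: φ=0°, α=165°
  d=(-0.9659,0.2588)  start (5,4)  tX=0.3002 tY=2.1250  stride 1/|dx|=1.0353 1/|dy|=3.8637
    cross x-line → (4,4), t=0.3002 (wall)
  → r_4 = 0.3002
beam 5: φ=45°, α=210°
  d=(-0.8660,-0.5000)  start (5,4)  tX=0.3349 tY=0.9000  stride 1/|dx|=1.1547 1/|dy|=2.0000
    cross x-line → (4,4), t=0.3349 (wall)
  → r_5 = 0.3349
beam 6: φ=90°, α=255°
  d=(-0.2588,-0.9659)  start (5,4)  tX=1.1205 tY=0.4659  stride 1/|dx|=3.8637 1/|dy|=1.0353
    cross y-line → (5,3), t=0.4659
    cross x-line → (4,3), t=1.1205
    cross y-line → (4,2), t=1.5012
    cross y-line → (4,1), t=2.5364
    cross y-line → (4,0), t=3.5717 (wall)
  → r_6 = 3.5717
beam 7: φ=135°, α=300°
  d=(0.5000,-0.8660)  start (5,4)  tX=1.4200 tY=0.5196  stride 1/|dx|=2.0000 1/|dy|=1.1547
    cross y-line → (5,3), t=0.5196
    cross x-line → (6,3), t=1.4200
    cross y-line → (6,2), t=1.6743
    cross y-line → (6,1), t=2.8290
    cross x-line → (7,1), t=3.4200
    cross y-line → (7,0), t=3.9837 (wall)
  → r_7 = 3.9837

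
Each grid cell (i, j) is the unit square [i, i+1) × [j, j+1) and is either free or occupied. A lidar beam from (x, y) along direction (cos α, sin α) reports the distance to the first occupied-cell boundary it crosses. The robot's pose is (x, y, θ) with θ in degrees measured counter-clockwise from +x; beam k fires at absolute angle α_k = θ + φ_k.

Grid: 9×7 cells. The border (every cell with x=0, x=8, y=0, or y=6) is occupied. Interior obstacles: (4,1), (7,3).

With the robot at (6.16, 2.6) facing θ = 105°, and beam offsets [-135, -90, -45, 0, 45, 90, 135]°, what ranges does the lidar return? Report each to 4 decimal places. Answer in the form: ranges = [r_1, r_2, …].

ranges = [2.1246, 1.5455, 3.6800, 3.5199, 5.9583, 5.3420, 1.8475]

beam 1: φ=-135°, α=330°
  d=(0.8660,-0.5000)  start (6,2)  tX=0.9699 tY=1.2000  stride 1/|dx|=1.1547 1/|dy|=2.0000
    cross x-line → (7,2), t=0.9699
    cross y-line → (7,1), t=1.2000
    cross x-line → (8,1), t=2.1246 (wall)
  → r_1 = 2.1246
beam 2: φ=-90°, α=15°
  d=(0.9659,0.2588)  start (6,2)  tX=0.8696 tY=1.5455  stride 1/|dx|=1.0353 1/|dy|=3.8637
    cross x-line → (7,2), t=0.8696
    cross y-line → (7,3), t=1.5455 (wall)
  → r_2 = 1.5455
beam 3: φ=-45°, α=60°
  d=(0.5000,0.8660)  start (6,2)  tX=1.6800 tY=0.4619  stride 1/|dx|=2.0000 1/|dy|=1.1547
    cross y-line → (6,3), t=0.4619
    cross y-line → (6,4), t=1.6166
    cross x-line → (7,4), t=1.6800
    cross y-line → (7,5), t=2.7713
    cross x-line → (8,5), t=3.6800 (wall)
  → r_3 = 3.6800
beam 4: φ=0°, α=105°
  d=(-0.2588,0.9659)  start (6,2)  tX=0.6182 tY=0.4141  stride 1/|dx|=3.8637 1/|dy|=1.0353
    cross y-line → (6,3), t=0.4141
    cross x-line → (5,3), t=0.6182
    cross y-line → (5,4), t=1.4494
    cross y-line → (5,5), t=2.4847
    cross y-line → (5,6), t=3.5199 (wall)
  → r_4 = 3.5199
beam 5: φ=45°, α=150°
  d=(-0.8660,0.5000)  start (6,2)  tX=0.1848 tY=0.8000  stride 1/|dx|=1.1547 1/|dy|=2.0000
    cross x-line → (5,2), t=0.1848
    cross y-line → (5,3), t=0.8000
    cross x-line → (4,3), t=1.3395
    cross x-line → (3,3), t=2.4942
    cross y-line → (3,4), t=2.8000
    cross x-line → (2,4), t=3.6489
    cross y-line → (2,5), t=4.8000
    cross x-line → (1,5), t=4.8036
    cross x-line → (0,5), t=5.9583 (wall)
  → r_5 = 5.9583
beam 6: φ=90°, α=195°
  d=(-0.9659,-0.2588)  start (6,2)  tX=0.1656 tY=2.3182  stride 1/|dx|=1.0353 1/|dy|=3.8637
    cross x-line → (5,2), t=0.1656
    cross x-line → (4,2), t=1.2009
    cross x-line → (3,2), t=2.2362
    cross y-line → (3,1), t=2.3182
    cross x-line → (2,1), t=3.2715
    cross x-line → (1,1), t=4.3067
    cross x-line → (0,1), t=5.3420 (wall)
  → r_6 = 5.3420
beam 7: φ=135°, α=240°
  d=(-0.5000,-0.8660)  start (6,2)  tX=0.3200 tY=0.6928  stride 1/|dx|=2.0000 1/|dy|=1.1547
    cross x-line → (5,2), t=0.3200
    cross y-line → (5,1), t=0.6928
    cross y-line → (5,0), t=1.8475 (wall)
  → r_7 = 1.8475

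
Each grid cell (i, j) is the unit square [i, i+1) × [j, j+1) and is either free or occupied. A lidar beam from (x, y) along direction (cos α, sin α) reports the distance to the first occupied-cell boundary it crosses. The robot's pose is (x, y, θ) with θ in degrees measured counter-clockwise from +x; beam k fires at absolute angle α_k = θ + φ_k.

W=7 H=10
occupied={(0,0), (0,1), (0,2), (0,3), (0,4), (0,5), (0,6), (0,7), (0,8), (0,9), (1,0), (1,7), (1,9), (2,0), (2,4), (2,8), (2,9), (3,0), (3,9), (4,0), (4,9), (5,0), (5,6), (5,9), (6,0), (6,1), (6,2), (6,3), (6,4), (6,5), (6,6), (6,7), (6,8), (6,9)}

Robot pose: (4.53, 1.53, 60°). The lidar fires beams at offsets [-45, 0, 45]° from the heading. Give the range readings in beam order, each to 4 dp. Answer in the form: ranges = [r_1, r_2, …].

beam 1: φ=-45°, α=15°
  d=(0.9659,0.2588)  start (4,1)  tX=0.4866 tY=1.8159  stride 1/|dx|=1.0353 1/|dy|=3.8637
    cross x-line → (5,1), t=0.4866
    cross x-line → (6,1), t=1.5219 (wall)
  → r_1 = 1.5219
beam 2: φ=0°, α=60°
  d=(0.5000,0.8660)  start (4,1)  tX=0.9400 tY=0.5427  stride 1/|dx|=2.0000 1/|dy|=1.1547
    cross y-line → (4,2), t=0.5427
    cross x-line → (5,2), t=0.9400
    cross y-line → (5,3), t=1.6974
    cross y-line → (5,4), t=2.8521
    cross x-line → (6,4), t=2.9400 (wall)
  → r_2 = 2.9400
beam 3: φ=45°, α=105°
  d=(-0.2588,0.9659)  start (4,1)  tX=2.0478 tY=0.4866  stride 1/|dx|=3.8637 1/|dy|=1.0353
    cross y-line → (4,2), t=0.4866
    cross y-line → (4,3), t=1.5219
    cross x-line → (3,3), t=2.0478
    cross y-line → (3,4), t=2.5571
    cross y-line → (3,5), t=3.5924
    cross y-line → (3,6), t=4.6277
    cross y-line → (3,7), t=5.6630
    cross x-line → (2,7), t=5.9115
    cross y-line → (2,8), t=6.6982 (wall)
  → r_3 = 6.6982

ranges = [1.5219, 2.9400, 6.6982]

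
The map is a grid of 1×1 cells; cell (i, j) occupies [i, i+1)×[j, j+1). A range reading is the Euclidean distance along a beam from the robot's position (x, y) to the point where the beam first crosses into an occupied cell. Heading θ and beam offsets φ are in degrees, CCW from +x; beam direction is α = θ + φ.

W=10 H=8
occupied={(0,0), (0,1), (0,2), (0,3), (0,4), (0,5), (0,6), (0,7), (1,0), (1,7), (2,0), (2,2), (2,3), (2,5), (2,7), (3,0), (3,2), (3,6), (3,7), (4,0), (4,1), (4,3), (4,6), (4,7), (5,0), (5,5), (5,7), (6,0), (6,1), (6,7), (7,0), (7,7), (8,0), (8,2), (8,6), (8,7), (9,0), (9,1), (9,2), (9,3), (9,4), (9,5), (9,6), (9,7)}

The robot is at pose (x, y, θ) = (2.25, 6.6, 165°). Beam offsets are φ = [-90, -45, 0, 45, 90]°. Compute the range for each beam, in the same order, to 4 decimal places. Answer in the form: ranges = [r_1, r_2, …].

ranges = [0.4141, 0.4619, 1.2941, 1.4434, 0.6212]

beam 1: φ=-90°, α=75°
  dir = (cos 75°, sin 75°) = (0.2588, 0.9659); from cell (2,6)
  next x-line at t=2.8978, next y-line at t=0.4141; Δt_x=3.8637, Δt_y=1.0353
    y: enter (2,7) at t=0.4141 ← occupied
  → r_1 = 0.4141
beam 2: φ=-45°, α=120°
  dir = (cos 120°, sin 120°) = (-0.5000, 0.8660); from cell (2,6)
  next x-line at t=0.5000, next y-line at t=0.4619; Δt_x=2.0000, Δt_y=1.1547
    y: enter (2,7) at t=0.4619 ← occupied
  → r_2 = 0.4619
beam 3: φ=0°, α=165°
  dir = (cos 165°, sin 165°) = (-0.9659, 0.2588); from cell (2,6)
  next x-line at t=0.2588, next y-line at t=1.5455; Δt_x=1.0353, Δt_y=3.8637
    x: enter (1,6) at t=0.2588
    x: enter (0,6) at t=1.2941 ← occupied
  → r_3 = 1.2941
beam 4: φ=45°, α=210°
  dir = (cos 210°, sin 210°) = (-0.8660, -0.5000); from cell (2,6)
  next x-line at t=0.2887, next y-line at t=1.2000; Δt_x=1.1547, Δt_y=2.0000
    x: enter (1,6) at t=0.2887
    y: enter (1,5) at t=1.2000
    x: enter (0,5) at t=1.4434 ← occupied
  → r_4 = 1.4434
beam 5: φ=90°, α=255°
  dir = (cos 255°, sin 255°) = (-0.2588, -0.9659); from cell (2,6)
  next x-line at t=0.9659, next y-line at t=0.6212; Δt_x=3.8637, Δt_y=1.0353
    y: enter (2,5) at t=0.6212 ← occupied
  → r_5 = 0.6212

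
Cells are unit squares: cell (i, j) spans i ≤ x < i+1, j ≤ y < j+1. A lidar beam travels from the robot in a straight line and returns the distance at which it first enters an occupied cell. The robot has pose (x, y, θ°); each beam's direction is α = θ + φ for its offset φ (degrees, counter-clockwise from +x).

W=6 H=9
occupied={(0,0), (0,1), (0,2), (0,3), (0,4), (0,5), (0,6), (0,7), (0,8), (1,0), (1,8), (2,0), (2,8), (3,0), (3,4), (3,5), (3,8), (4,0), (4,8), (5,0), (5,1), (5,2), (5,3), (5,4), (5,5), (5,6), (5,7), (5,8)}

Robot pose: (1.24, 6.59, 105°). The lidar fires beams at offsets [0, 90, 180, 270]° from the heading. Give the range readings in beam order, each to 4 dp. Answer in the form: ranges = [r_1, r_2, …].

beam 1: φ=0°, α=105°
  dir = (cos 105°, sin 105°) = (-0.2588, 0.9659); from cell (1,6)
  next x-line at t=0.9273, next y-line at t=0.4245; Δt_x=3.8637, Δt_y=1.0353
    y: enter (1,7) at t=0.4245
    x: enter (0,7) at t=0.9273 ← occupied
  → r_1 = 0.9273
beam 2: φ=90°, α=195°
  dir = (cos 195°, sin 195°) = (-0.9659, -0.2588); from cell (1,6)
  next x-line at t=0.2485, next y-line at t=2.2796; Δt_x=1.0353, Δt_y=3.8637
    x: enter (0,6) at t=0.2485 ← occupied
  → r_2 = 0.2485
beam 3: φ=180°, α=285°
  dir = (cos 285°, sin 285°) = (0.2588, -0.9659); from cell (1,6)
  next x-line at t=2.9364, next y-line at t=0.6108; Δt_x=3.8637, Δt_y=1.0353
    y: enter (1,5) at t=0.6108
    y: enter (1,4) at t=1.6461
    y: enter (1,3) at t=2.6814
    x: enter (2,3) at t=2.9364
    y: enter (2,2) at t=3.7166
    y: enter (2,1) at t=4.7519
    y: enter (2,0) at t=5.7872 ← occupied
  → r_3 = 5.7872
beam 4: φ=270°, α=15°
  dir = (cos 15°, sin 15°) = (0.9659, 0.2588); from cell (1,6)
  next x-line at t=0.7868, next y-line at t=1.5841; Δt_x=1.0353, Δt_y=3.8637
    x: enter (2,6) at t=0.7868
    y: enter (2,7) at t=1.5841
    x: enter (3,7) at t=1.8221
    x: enter (4,7) at t=2.8574
    x: enter (5,7) at t=3.8926 ← occupied
  → r_4 = 3.8926

ranges = [0.9273, 0.2485, 5.7872, 3.8926]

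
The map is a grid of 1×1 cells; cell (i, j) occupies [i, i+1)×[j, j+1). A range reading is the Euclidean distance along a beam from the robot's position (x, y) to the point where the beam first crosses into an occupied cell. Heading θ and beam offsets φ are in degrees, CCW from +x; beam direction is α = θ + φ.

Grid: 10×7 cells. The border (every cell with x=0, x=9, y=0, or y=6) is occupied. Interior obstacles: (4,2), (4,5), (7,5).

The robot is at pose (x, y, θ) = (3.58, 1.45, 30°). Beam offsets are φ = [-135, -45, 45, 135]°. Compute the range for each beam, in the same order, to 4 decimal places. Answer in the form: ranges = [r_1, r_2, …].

beam 1: φ=-135°, α=255°
  dir = (cos 255°, sin 255°) = (-0.2588, -0.9659); from cell (3,1)
  next x-line at t=2.2409, next y-line at t=0.4659; Δt_x=3.8637, Δt_y=1.0353
    y: enter (3,0) at t=0.4659 ← occupied
  → r_1 = 0.4659
beam 2: φ=-45°, α=345°
  dir = (cos 345°, sin 345°) = (0.9659, -0.2588); from cell (3,1)
  next x-line at t=0.4348, next y-line at t=1.7387; Δt_x=1.0353, Δt_y=3.8637
    x: enter (4,1) at t=0.4348
    x: enter (5,1) at t=1.4701
    y: enter (5,0) at t=1.7387 ← occupied
  → r_2 = 1.7387
beam 3: φ=45°, α=75°
  dir = (cos 75°, sin 75°) = (0.2588, 0.9659); from cell (3,1)
  next x-line at t=1.6228, next y-line at t=0.5694; Δt_x=3.8637, Δt_y=1.0353
    y: enter (3,2) at t=0.5694
    y: enter (3,3) at t=1.6047
    x: enter (4,3) at t=1.6228
    y: enter (4,4) at t=2.6400
    y: enter (4,5) at t=3.6752 ← occupied
  → r_3 = 3.6752
beam 4: φ=135°, α=165°
  dir = (cos 165°, sin 165°) = (-0.9659, 0.2588); from cell (3,1)
  next x-line at t=0.6005, next y-line at t=2.1250; Δt_x=1.0353, Δt_y=3.8637
    x: enter (2,1) at t=0.6005
    x: enter (1,1) at t=1.6357
    y: enter (1,2) at t=2.1250
    x: enter (0,2) at t=2.6710 ← occupied
  → r_4 = 2.6710

ranges = [0.4659, 1.7387, 3.6752, 2.6710]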